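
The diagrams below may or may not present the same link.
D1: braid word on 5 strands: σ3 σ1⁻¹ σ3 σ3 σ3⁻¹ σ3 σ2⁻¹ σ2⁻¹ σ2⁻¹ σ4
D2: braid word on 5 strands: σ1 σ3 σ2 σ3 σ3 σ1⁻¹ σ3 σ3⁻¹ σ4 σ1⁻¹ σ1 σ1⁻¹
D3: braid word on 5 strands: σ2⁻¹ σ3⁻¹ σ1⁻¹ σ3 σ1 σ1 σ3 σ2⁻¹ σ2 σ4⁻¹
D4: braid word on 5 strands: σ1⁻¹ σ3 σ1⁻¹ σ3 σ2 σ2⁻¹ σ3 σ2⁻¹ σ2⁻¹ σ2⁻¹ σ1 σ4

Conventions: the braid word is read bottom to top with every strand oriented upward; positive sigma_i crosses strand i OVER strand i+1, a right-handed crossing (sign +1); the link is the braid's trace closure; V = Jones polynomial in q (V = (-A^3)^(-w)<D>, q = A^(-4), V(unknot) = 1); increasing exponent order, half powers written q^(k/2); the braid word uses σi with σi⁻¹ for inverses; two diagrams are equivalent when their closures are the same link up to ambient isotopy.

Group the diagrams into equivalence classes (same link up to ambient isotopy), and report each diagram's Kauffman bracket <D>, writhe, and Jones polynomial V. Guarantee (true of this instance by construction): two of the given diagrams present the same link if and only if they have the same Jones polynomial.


grouping into links: {D1, D4} | {D2} | {D3}
V(D1) = -q^-3 + q^-2 - q^-1 + 3 - q + q^2 - q^3  (w 0, c 10, <D> = -A^-12 + A^-8 - A^-4 + 3 - A^4 + A^8 - A^12)
V(D2) = q + q^3 - q^4  [12 crossings, <D> = -A^-4 + 1 + A^8, w = +4]
V(D3) = 1  [10 crossings, <D> = 1, w = 0]
V(D4) = -q^-3 + q^-2 - q^-1 + 3 - q + q^2 - q^3  (w 0, c 12, <D> = -A^-12 + A^-8 - A^-4 + 3 - A^4 + A^8 - A^12)
why: comparing 4 Jones polynomials yields 3 groups


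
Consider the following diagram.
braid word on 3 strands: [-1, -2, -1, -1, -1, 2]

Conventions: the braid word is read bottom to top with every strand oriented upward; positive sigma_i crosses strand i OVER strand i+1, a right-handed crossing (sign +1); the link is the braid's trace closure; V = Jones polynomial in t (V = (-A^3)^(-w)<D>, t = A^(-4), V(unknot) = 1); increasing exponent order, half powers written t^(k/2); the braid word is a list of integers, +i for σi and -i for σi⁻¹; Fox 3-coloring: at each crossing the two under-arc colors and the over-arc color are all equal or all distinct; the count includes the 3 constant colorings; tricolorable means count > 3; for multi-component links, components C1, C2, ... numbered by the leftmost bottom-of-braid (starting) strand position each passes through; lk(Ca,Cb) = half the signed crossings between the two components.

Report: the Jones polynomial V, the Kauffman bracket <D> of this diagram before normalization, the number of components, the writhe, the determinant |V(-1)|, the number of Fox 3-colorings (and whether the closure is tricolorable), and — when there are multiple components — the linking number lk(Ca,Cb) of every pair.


V = -t^-4 + t^-3 + t^-1
<D> = A^-8 + 1 - A^4 (w = -4)
1 component over 6 crossings, w = -4
9 Fox colorings among 3^6, |V(-1)| = 3: tricolorable
why: the span of V is 3, forcing >= 3 crossings in any diagram


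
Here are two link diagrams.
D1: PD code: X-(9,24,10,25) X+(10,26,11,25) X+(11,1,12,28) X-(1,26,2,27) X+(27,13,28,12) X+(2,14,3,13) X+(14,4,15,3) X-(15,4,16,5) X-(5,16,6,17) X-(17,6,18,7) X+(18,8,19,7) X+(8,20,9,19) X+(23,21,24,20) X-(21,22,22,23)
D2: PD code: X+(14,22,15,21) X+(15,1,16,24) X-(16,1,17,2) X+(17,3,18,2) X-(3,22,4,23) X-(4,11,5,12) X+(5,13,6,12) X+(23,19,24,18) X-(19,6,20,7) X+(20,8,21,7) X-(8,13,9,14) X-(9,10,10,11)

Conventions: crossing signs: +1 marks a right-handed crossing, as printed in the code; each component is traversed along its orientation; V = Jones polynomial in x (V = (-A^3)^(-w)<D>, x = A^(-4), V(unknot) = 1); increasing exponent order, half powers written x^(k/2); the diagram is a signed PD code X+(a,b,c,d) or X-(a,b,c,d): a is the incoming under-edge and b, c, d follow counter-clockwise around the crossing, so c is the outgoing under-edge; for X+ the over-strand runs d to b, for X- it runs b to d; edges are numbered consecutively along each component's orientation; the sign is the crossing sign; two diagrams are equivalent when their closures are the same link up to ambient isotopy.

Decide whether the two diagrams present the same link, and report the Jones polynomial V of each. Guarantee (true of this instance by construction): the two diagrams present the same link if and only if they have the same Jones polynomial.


equivalent: yes
V(D1) = 1  (w +2, c 14, <D> = A^6)
D2 (bracket 1; 12 crossings at w = 0): V = 1
why: Reidemeister moves carry D1 (14 crossings) to D2 (12)


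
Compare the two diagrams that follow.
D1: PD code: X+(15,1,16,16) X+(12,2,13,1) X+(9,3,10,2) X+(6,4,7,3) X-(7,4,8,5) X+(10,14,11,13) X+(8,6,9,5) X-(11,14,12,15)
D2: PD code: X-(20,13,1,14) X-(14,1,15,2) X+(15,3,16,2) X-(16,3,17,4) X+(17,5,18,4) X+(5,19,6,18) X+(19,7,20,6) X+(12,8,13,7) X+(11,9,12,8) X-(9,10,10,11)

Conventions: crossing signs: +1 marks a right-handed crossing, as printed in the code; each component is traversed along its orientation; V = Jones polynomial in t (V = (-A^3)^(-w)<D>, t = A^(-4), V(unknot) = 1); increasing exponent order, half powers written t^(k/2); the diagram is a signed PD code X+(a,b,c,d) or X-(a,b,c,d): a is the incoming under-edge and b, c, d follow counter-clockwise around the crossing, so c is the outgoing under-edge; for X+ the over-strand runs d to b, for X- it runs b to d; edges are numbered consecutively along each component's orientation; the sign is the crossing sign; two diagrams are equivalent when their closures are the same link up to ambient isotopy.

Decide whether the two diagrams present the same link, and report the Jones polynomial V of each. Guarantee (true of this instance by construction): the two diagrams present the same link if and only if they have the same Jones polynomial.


same link: yes
V(D1) = 1  [8 crossings, <D> = A^12, w = +4]
V(D2) = 1  [10 crossings, <D> = A^6, w = +2]
insight: from 8 to 10 crossings by R-moves: one link, two diagrams


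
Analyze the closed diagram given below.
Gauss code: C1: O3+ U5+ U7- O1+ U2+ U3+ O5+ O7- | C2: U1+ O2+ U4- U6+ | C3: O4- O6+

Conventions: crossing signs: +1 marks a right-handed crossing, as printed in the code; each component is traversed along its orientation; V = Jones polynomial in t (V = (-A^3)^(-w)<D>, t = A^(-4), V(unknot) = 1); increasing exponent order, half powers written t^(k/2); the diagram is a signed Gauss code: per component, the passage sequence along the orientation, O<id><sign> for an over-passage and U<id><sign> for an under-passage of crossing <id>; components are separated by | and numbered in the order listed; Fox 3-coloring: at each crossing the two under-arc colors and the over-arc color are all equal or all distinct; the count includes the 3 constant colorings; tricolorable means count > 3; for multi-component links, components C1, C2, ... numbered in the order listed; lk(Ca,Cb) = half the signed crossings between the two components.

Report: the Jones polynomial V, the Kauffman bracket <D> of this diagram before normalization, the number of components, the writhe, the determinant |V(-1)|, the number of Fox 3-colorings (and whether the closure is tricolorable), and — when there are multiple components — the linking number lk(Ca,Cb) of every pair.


V = 1 + t + t^2 + t^3
<D> = -A^-3 - A - A^5 - A^9 (w = +3)
3 components over 7 crossings, w = +3
lk(C1,C2): +1
lk(C1,C3) = 0
linking number lk(C2,C3) = 0
9 Fox colorings among 3^8, |V(-1)| = 0: tricolorable
why: w = +3 shifts under R1 moves; the (-A^3)^(-3) factor cancels that in V


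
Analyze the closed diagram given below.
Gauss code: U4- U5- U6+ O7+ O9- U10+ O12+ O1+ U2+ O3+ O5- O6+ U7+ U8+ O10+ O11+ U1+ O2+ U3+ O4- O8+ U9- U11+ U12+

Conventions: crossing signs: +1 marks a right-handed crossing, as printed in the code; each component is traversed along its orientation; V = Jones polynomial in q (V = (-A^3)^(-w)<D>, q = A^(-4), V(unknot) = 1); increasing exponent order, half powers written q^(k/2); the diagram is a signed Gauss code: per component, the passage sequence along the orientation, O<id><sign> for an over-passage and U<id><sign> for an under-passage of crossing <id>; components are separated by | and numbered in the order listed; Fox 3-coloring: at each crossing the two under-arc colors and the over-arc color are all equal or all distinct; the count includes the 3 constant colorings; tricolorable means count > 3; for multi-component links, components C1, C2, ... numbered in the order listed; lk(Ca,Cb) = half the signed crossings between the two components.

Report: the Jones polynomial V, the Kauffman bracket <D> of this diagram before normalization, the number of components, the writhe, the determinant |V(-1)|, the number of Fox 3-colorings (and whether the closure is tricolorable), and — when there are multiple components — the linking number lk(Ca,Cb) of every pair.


V = q^2 - q^3 + 2q^4 - 2q^5 + 3q^6 - 2q^7 + q^8 - q^9
<D> = -A^-18 + A^-14 - 2A^-10 + 3A^-6 - 2A^-2 + 2A^2 - A^6 + A^10 (w = +6)
1 component over 12 crossings, w = +6
3 Fox colorings among 3^12, |V(-1)| = 13: not tricolorable
why: the span of V is 7, forcing >= 7 crossings in any diagram


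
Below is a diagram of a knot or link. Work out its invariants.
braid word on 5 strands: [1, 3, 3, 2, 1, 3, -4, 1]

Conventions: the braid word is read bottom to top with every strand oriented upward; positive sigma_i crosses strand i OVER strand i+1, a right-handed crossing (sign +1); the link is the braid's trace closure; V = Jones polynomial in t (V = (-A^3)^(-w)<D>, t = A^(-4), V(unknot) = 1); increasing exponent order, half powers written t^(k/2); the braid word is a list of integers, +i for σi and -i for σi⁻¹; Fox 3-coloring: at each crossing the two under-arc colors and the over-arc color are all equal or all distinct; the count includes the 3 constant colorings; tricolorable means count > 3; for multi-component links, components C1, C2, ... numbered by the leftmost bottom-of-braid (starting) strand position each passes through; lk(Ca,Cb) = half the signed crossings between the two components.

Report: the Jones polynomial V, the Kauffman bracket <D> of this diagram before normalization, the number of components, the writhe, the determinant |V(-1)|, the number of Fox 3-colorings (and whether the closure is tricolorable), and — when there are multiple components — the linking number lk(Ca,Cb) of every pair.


V(t) = t^2 + 2t^4 - 2t^5 + t^6 - 2t^7 + t^8
bracket: A^-14 - 2A^-10 + A^-6 - 2A^-2 + 2A^2 + A^10, w = +6
1 component, writhe +6, over 8 crossings
det 9, colorings 27 of 3^8 — tricolorable
observation: |V(-1)| = 9: so tricolorable, since 3 divides 9


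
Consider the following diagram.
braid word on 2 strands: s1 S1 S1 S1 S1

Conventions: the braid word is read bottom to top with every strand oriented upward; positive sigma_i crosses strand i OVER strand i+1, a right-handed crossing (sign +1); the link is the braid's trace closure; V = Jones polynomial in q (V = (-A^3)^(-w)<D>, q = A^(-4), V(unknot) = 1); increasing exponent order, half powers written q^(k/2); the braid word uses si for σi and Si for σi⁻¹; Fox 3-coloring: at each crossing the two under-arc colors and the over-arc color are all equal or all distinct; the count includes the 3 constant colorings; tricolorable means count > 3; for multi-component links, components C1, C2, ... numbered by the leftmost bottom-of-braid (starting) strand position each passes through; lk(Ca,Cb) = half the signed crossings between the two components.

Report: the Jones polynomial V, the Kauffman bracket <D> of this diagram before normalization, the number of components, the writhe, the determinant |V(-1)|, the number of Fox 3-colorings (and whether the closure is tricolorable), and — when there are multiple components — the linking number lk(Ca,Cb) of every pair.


V = -q^-4 + q^-3 + q^-1
<D> = -A^-5 - A^3 + A^7 (w = -3)
1 component over 5 crossings, w = -3
9 Fox colorings among 3^5, |V(-1)| = 3: tricolorable
why: free reduction leaves σ1⁻¹ σ1⁻¹ σ1⁻¹ of the original 5 letters


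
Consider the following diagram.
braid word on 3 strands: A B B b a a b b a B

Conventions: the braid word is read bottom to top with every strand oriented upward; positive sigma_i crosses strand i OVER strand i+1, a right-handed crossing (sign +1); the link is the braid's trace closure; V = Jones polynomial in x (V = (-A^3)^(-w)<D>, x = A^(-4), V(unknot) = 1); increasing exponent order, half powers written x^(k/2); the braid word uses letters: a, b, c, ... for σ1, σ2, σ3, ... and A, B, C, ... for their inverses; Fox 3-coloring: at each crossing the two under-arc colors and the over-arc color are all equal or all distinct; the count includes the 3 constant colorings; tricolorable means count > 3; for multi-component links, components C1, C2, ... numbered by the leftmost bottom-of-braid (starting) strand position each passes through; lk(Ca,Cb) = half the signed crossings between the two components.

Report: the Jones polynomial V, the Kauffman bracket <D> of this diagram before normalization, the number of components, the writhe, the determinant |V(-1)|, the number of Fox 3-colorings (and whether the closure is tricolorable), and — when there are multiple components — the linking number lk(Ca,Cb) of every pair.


V = 1
<D> = A^6 (w = +2)
1 component over 10 crossings, w = +2
3 Fox colorings among 3^10, |V(-1)| = 1: not tricolorable
why: inverse pairs cancel, leaving σ1⁻¹ σ2⁻¹ σ1 σ1 σ2 σ2 σ1 σ2⁻¹


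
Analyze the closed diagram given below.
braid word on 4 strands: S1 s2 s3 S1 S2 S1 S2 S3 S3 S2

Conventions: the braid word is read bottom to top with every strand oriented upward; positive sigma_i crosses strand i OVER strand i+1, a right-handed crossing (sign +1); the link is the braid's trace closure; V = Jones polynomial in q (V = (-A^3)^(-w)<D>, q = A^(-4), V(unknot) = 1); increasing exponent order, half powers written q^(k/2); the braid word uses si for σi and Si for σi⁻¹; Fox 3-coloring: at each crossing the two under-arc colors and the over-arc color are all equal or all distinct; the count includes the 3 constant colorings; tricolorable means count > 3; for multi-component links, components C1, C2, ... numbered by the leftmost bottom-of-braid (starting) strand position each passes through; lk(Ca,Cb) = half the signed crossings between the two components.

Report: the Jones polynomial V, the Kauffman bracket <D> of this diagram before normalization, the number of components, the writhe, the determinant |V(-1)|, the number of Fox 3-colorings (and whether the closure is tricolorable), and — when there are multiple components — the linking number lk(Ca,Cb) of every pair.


V(q) = q^(-17/2) - q^(-15/2) + q^(-13/2) - 3q^(-11/2) + 2q^(-9/2) - 2q^(-7/2) + q^(-5/2) - q^(-3/2)
bracket: -A^-12 + A^-8 - 2A^-4 + 2 - 3A^4 + A^8 - A^12 + A^16, w = -6
2 components, writhe -6, over 10 crossings
lk(C1,C2) = -2
det 12, colorings 9 of 3^10 — tricolorable
observation: span 7 respects span(V) <= c + mu - 1 = 11 for this 2-component diagram


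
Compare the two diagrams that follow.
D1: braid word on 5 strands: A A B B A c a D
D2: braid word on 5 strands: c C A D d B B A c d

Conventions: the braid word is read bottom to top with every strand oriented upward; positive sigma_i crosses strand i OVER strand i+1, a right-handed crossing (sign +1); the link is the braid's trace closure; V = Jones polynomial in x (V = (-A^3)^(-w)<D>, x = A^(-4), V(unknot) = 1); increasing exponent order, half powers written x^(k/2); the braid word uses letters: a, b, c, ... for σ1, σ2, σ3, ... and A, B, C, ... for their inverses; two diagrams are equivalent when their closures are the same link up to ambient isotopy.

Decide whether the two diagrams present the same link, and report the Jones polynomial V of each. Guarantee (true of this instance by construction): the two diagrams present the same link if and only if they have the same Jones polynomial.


same link: yes
V(D1) = x^-5 + 2x^-3 + x^-1  [8 crossings, <D> = A^-8 + 2 + A^8, w = -4]
V(D2) = x^-5 + 2x^-3 + x^-1  [10 crossings, <D> = A^-2 + 2A^6 + A^14, w = -2]
insight: D2 (10 crossings) and D1 (8) are Markov-related braid presentations


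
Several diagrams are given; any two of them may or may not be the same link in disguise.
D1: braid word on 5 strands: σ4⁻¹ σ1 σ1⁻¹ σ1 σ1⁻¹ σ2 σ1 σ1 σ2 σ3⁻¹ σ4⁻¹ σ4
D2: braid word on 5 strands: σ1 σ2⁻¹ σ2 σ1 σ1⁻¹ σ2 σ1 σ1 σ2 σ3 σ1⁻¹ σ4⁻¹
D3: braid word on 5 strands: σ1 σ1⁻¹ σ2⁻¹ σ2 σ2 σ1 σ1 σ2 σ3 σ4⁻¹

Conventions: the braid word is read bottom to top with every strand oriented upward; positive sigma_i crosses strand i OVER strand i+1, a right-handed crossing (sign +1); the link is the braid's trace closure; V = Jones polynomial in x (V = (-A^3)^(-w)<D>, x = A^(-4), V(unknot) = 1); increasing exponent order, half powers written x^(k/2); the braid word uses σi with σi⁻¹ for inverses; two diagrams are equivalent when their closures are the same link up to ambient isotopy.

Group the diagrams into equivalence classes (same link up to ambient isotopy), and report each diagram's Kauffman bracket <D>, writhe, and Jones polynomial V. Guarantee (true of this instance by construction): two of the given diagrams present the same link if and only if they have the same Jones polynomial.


grouping into links: {D1, D2, D3}
V(D1) = x + 2x^3 + x^5  (w +2, c 12, <D> = A^-14 + 2A^-6 + A^2)
V(D2) = x + 2x^3 + x^5  (w +4, c 12, <D> = A^-8 + 2 + A^8)
D3 (bracket A^-8 + 2 + A^8; 10 crossings at w = +4): V = x + 2x^3 + x^5
why: one V(x) for all 3 diagrams — one class (guaranteed)


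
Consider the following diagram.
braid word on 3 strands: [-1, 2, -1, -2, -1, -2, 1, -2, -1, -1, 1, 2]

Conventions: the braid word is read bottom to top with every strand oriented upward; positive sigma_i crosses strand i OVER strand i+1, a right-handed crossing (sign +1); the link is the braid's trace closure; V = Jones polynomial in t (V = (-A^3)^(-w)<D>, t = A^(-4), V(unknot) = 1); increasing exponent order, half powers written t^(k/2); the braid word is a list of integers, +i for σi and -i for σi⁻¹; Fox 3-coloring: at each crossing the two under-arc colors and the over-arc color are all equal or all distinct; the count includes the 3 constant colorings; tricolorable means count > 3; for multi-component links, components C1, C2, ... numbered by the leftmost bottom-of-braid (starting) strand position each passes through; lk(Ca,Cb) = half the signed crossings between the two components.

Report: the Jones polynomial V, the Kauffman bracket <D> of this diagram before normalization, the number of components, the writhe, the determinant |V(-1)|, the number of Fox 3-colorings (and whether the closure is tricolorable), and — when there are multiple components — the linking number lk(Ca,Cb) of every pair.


V(t) = t^-7 - 2t^-6 + 2t^-5 - 3t^-4 + 3t^-3 - 2t^-2 + 2t^-1
bracket: 2A^-8 - 2A^-4 + 3 - 3A^4 + 2A^8 - 2A^12 + A^16, w = -4
1 component, writhe -4, over 12 crossings
det 15, colorings 9 of 3^12 — tricolorable
observation: free reduction leaves σ1⁻¹ σ2 σ1⁻¹ σ2⁻¹ σ1⁻¹ σ2⁻¹ σ1 σ2⁻¹ σ1⁻¹ σ2 of the original 12 letters


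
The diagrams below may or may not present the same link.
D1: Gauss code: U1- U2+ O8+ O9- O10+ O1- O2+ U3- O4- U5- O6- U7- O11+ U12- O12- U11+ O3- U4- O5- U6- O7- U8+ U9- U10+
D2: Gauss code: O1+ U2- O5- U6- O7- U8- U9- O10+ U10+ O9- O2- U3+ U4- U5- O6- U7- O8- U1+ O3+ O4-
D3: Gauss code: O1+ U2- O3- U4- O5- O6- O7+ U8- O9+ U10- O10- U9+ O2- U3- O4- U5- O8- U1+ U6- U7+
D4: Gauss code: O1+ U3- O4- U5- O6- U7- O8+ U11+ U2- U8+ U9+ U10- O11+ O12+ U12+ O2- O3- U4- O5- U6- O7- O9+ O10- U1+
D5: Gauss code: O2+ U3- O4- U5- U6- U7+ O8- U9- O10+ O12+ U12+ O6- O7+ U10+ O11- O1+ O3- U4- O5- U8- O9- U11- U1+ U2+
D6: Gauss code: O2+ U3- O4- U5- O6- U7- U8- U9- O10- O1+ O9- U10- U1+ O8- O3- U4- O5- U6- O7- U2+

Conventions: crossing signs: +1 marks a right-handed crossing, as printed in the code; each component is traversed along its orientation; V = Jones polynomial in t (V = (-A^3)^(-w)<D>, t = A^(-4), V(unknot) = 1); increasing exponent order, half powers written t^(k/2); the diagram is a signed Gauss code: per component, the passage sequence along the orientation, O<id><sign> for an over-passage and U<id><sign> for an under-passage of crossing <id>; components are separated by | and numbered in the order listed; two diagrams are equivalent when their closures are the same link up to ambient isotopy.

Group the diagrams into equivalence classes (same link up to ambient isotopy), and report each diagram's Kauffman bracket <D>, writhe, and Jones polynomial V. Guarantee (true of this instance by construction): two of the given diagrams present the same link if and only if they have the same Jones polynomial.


equivalence classes: {D1, D2, D3, D4, D5, D6}
D1 (bracket A^-4 + A^4 - A^8 + A^12 - A^16; 12 crossings at w = -4): V = -t^-7 + t^-6 - t^-5 + t^-4 + t^-2
V(D2) = -t^-7 + t^-6 - t^-5 + t^-4 + t^-2  [10 crossings, <D> = A^-4 + A^4 - A^8 + A^12 - A^16, w = -4]
V(D3) = -t^-7 + t^-6 - t^-5 + t^-4 + t^-2  (w -4, c 10, <D> = A^-4 + A^4 - A^8 + A^12 - A^16)
V(D4) = -t^-7 + t^-6 - t^-5 + t^-4 + t^-2  (w -2, c 12, <D> = A^2 + A^10 - A^14 + A^18 - A^22)
V(D5) = -t^-7 + t^-6 - t^-5 + t^-4 + t^-2  [12 crossings, <D> = A^2 + A^10 - A^14 + A^18 - A^22, w = -2]
V(D6) = -t^-7 + t^-6 - t^-5 + t^-4 + t^-2  [10 crossings, <D> = A^-10 + A^-2 - A^2 + A^6 - A^10, w = -6]
key observation: one V(t) for all 6 diagrams — one class (guaranteed)


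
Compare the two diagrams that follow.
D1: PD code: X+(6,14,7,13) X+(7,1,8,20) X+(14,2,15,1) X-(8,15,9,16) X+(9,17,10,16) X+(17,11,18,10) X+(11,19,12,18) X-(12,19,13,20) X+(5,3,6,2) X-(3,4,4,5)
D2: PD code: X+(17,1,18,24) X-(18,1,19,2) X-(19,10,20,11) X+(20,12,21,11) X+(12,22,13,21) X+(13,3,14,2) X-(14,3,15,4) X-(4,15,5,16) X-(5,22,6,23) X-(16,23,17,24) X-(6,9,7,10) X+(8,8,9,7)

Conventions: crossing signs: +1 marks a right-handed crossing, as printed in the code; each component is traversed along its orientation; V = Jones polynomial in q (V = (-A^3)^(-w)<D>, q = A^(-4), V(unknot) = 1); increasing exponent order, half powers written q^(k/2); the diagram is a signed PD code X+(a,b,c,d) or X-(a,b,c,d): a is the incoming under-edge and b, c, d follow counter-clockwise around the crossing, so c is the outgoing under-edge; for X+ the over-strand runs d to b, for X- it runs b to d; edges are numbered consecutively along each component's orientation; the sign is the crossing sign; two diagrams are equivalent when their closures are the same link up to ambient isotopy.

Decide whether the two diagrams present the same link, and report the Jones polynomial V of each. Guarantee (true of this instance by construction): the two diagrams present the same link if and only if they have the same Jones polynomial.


same link: no
V(D1) = q + q^3 - q^4  [10 crossings, <D> = -A^-4 + 1 + A^8, w = +4]
D2 (bracket A^-6; 12 crossings at w = -2): V = 1
note: V(q) takes 2 values over 2 diagrams, fixing the grouping


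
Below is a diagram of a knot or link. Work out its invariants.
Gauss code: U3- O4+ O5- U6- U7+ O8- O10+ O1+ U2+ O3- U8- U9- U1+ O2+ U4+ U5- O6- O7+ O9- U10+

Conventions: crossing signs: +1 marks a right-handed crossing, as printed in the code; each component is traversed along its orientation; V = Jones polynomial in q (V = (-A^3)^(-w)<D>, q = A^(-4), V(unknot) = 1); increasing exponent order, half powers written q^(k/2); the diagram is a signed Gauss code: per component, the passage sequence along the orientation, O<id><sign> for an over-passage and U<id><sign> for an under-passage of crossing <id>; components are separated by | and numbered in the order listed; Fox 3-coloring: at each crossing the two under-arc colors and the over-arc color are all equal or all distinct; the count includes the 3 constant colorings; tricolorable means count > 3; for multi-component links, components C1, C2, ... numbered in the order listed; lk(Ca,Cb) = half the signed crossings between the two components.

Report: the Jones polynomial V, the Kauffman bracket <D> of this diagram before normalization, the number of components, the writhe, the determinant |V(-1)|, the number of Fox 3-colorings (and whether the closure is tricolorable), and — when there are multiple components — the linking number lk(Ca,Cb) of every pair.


V(q) = q^-2 - q^-1 + 1 - q + q^2
bracket: A^-8 - A^-4 + 1 - A^4 + A^8, w = 0
1 component, writhe 0, over 10 crossings
det 5, colorings 3 of 3^10 — not tricolorable
observation: the span of V is 4, forcing >= 4 crossings in any diagram


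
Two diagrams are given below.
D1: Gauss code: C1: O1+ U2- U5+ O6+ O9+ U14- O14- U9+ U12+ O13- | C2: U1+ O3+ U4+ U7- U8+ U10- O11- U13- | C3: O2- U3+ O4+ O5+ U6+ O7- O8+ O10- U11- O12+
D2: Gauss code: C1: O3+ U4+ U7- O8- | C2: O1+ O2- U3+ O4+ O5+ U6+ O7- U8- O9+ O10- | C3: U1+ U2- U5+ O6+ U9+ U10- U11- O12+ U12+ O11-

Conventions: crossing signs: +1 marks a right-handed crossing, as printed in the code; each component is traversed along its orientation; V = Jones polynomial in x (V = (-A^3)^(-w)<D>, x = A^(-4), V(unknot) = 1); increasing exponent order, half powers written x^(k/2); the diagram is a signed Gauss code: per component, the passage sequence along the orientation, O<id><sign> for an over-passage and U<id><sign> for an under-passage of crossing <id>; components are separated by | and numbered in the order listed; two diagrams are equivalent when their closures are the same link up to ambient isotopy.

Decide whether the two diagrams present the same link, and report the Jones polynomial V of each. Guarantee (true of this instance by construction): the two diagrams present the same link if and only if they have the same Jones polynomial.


equivalent: yes
D1 (bracket A^-6 + A^-2 + A^2 + A^6; 14 crossings at w = +2): V = 1 + x + x^2 + x^3
V(D2) = 1 + x + x^2 + x^3  (w +2, c 12, <D> = A^-6 + A^-2 + A^2 + A^6)
key observation: one V(x) for all 2 diagrams — one class (guaranteed)


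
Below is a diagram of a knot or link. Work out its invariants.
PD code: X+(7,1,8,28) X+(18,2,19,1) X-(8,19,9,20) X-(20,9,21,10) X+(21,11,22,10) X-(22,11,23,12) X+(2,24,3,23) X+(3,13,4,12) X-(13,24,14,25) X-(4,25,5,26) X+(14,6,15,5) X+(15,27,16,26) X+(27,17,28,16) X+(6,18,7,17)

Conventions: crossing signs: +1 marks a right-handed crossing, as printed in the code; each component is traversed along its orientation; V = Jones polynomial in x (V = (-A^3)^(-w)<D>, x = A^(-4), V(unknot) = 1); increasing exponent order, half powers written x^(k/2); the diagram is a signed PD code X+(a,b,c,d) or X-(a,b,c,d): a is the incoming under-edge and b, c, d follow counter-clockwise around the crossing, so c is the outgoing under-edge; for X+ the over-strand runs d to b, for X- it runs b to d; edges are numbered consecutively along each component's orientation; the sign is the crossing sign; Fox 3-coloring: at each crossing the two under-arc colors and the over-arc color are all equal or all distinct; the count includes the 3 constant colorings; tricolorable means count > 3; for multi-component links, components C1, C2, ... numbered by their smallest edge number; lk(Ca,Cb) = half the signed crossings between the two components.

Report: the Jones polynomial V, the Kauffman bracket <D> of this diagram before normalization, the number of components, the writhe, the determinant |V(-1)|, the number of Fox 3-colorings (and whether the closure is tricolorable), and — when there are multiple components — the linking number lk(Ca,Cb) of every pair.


V = 2x - 2x^2 + 3x^3 - 3x^4 + 2x^5 - 2x^6 + x^7
<D> = A^-16 - 2A^-12 + 2A^-8 - 3A^-4 + 3 - 2A^4 + 2A^8 (w = +4)
1 component over 14 crossings, w = +4
9 Fox colorings among 3^14, |V(-1)| = 15: tricolorable
why: det 15 = |V(-1)|; divisible by 3, so tricolorable


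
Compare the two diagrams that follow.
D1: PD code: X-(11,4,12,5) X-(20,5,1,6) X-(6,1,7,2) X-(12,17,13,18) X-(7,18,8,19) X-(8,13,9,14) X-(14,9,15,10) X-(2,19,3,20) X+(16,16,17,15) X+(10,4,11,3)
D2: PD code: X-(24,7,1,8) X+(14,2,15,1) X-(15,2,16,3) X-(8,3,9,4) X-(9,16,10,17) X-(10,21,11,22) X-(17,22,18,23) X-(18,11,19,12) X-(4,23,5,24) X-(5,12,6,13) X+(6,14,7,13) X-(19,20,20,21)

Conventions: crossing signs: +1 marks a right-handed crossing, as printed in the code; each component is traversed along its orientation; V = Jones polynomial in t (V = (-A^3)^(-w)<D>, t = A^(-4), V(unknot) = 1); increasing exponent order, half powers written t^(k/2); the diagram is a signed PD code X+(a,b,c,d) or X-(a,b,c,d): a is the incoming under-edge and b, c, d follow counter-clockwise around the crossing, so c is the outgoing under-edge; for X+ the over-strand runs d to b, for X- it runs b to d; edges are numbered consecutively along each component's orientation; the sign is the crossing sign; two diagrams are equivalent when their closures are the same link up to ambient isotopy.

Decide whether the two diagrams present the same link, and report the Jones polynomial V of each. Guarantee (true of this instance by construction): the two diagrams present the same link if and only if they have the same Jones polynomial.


equivalent: yes
V(D1) = t^-8 - 2t^-7 + t^-6 - 2t^-5 + 2t^-4 + t^-2  (w -6, c 10, <D> = A^-10 + 2A^-2 - 2A^2 + A^6 - 2A^10 + A^14)
V(D2) = t^-8 - 2t^-7 + t^-6 - 2t^-5 + 2t^-4 + t^-2  (w -8, c 12, <D> = A^-16 + 2A^-8 - 2A^-4 + 1 - 2A^4 + A^8)
why: Reidemeister moves carry D1 (10 crossings) to D2 (12)


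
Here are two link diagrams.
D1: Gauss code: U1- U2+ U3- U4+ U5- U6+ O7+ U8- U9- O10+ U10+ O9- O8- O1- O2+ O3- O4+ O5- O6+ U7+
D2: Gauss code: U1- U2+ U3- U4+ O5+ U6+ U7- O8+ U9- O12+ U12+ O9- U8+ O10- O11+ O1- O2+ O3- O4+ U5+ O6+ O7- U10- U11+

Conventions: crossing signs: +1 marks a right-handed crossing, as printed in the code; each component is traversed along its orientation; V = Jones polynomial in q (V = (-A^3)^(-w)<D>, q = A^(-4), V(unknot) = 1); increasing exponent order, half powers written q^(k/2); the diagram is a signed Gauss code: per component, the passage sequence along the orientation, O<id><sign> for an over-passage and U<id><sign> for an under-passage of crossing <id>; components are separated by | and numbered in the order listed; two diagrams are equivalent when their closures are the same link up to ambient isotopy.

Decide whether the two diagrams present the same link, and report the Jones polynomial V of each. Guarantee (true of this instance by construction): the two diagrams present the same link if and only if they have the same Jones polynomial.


equivalent: yes
D1 (bracket 1; 10 crossings at w = 0): V = 1
V(D2) = 1  [12 crossings, <D> = A^6, w = +2]
observation: from 10 to 12 crossings by R-moves: one link, two diagrams


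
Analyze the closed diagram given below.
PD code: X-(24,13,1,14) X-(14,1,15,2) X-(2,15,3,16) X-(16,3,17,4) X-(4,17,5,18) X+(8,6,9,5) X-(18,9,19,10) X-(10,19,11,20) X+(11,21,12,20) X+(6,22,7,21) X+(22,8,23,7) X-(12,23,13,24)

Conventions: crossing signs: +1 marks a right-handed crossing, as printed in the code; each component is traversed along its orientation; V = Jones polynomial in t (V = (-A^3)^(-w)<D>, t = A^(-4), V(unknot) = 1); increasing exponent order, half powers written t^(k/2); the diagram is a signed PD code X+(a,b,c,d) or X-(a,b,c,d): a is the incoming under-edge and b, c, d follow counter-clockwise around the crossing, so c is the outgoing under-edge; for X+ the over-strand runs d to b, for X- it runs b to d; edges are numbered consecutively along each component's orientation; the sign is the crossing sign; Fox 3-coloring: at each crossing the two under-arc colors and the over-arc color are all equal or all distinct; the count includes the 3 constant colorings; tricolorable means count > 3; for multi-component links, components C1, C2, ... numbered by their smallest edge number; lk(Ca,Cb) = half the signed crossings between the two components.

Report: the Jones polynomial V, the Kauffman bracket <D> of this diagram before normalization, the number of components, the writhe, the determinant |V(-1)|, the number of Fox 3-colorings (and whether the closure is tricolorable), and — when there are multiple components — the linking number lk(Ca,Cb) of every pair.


Jones polynomial: V(t) = -t^-9 + 2t^-8 - 3t^-7 + 4t^-6 - 5t^-5 + 5t^-4 - 4t^-3 + 4t^-2 - 2t^-1 + 2 - t
<D> = -A^-16 + 2A^-12 - 2A^-8 + 4A^-4 - 4 + 5A^4 - 5A^8 + 4A^12 - 3A^16 + 2A^20 - A^24; writhe -4
components 1, writhe -4 (12 crossings)
3-colorings: 9 of 3^12, det 33 — tricolorable
note: w = -4 shifts under R1 moves; the (-A^3)^(4) factor cancels that in V


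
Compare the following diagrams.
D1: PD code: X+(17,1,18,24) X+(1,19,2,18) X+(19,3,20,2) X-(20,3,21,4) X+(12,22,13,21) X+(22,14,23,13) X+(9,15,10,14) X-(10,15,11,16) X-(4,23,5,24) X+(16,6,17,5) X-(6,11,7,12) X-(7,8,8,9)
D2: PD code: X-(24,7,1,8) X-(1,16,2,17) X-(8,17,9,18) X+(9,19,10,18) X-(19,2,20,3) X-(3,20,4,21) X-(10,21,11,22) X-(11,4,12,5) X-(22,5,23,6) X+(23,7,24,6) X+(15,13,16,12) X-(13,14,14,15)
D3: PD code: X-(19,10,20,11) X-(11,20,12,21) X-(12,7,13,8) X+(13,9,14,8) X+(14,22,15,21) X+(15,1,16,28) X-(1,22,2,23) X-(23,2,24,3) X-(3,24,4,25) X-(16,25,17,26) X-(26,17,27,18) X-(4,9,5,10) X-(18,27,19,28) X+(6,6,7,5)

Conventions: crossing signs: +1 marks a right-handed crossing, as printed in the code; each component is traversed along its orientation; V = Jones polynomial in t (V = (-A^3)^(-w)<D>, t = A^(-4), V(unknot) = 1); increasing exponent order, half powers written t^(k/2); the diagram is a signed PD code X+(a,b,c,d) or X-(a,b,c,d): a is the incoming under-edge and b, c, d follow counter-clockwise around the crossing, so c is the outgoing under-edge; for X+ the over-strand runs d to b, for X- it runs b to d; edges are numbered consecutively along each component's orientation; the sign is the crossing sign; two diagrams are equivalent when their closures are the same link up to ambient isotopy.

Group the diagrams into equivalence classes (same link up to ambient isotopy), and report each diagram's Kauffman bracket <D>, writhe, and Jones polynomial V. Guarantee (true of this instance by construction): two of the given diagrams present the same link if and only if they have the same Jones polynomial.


classes: {D1} | {D2} | {D3}
V(D1) = t - t^2 + 2t^3 - t^4 + t^5 - t^6  [12 crossings, <D> = -A^-18 + A^-14 - A^-10 + 2A^-6 - A^-2 + A^2, w = +2]
V(D2) = -t^-7 + t^-6 - t^-5 + t^-4 + t^-2  [12 crossings, <D> = A^-10 + A^-2 - A^2 + A^6 - A^10, w = -6]
V(D3) = -t^-9 + 2t^-8 - 3t^-7 + 3t^-6 - 3t^-5 + 3t^-4 - t^-3 + t^-2  (w -6, c 14, <D> = A^-10 - A^-6 + 3A^-2 - 3A^2 + 3A^6 - 3A^10 + 2A^14 - A^18)
insight: 3 classes among 3 diagrams; unequal V(t) rules out equality


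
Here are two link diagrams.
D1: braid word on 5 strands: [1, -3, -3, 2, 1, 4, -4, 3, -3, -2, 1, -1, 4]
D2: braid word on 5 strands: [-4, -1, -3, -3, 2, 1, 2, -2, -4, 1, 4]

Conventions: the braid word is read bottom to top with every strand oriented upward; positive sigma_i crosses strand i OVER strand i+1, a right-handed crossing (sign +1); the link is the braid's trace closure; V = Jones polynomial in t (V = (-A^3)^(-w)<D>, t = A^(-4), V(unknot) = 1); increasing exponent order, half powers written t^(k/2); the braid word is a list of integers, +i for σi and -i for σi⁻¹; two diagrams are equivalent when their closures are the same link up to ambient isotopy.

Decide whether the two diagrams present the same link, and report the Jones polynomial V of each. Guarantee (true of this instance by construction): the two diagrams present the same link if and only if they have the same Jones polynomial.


equivalent: yes
D1 (bracket A^5 + A^13; 13 crossings at w = +1): V = -t^(-5/2) - t^(-1/2)
D2 (bracket A^-1 + A^7; 11 crossings at w = -1): V = -t^(-5/2) - t^(-1/2)
key observation: Markov moves rewrite D1 (13 crossings) into D2 (11)


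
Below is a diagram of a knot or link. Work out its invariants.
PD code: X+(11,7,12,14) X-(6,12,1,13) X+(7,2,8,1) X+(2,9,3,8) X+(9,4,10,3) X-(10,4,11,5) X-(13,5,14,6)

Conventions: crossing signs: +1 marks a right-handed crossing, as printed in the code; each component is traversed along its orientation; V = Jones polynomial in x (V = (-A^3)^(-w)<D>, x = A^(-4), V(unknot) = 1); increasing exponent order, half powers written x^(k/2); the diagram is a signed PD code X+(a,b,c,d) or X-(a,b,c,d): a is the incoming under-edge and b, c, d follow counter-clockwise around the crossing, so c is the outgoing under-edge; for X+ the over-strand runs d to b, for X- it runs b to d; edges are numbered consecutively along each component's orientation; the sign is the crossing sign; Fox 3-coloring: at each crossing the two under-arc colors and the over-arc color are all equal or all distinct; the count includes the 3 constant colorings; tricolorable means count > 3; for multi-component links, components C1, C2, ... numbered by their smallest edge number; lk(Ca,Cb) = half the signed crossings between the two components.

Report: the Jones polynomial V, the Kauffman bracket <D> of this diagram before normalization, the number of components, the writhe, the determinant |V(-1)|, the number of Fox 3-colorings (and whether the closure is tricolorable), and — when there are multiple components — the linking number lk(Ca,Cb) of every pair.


V = -x^(-3/2) + x^(-1/2) - 2x^(1/2) + x^(3/2) - 2x^(5/2) + x^(7/2)
<D> = -A^-11 + 2A^-7 - A^-3 + 2A - A^5 + A^9 (w = +1)
2 components over 7 crossings, w = +1
lk(C1,C2): 0
3 Fox colorings among 3^7, |V(-1)| = 8: not tricolorable
why: w = +1 (over 7 crossings) is diagram-only; (-A^3)^(-1) removes it from V


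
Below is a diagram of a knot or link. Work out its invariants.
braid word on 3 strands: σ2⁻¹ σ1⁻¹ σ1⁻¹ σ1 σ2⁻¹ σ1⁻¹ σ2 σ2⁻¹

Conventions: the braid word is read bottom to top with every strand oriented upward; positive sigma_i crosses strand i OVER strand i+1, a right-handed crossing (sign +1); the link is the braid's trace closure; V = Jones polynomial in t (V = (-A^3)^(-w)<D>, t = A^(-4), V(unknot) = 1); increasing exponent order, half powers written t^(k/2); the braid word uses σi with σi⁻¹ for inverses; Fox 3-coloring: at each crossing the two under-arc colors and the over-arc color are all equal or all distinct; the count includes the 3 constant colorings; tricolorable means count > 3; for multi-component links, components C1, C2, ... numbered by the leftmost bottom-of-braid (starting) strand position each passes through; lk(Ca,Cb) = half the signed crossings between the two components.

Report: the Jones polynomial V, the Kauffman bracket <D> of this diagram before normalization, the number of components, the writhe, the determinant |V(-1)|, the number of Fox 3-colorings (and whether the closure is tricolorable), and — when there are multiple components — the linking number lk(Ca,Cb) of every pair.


Jones polynomial: V(t) = -t^-4 + t^-3 + t^-1
<D> = A^-8 + 1 - A^4; writhe -4
components 1, writhe -4 (8 crossings)
3-colorings: 9 of 3^8, det 3 — tricolorable
note: w = -4 (over 8 crossings) is diagram-only; (-A^3)^(4) removes it from V


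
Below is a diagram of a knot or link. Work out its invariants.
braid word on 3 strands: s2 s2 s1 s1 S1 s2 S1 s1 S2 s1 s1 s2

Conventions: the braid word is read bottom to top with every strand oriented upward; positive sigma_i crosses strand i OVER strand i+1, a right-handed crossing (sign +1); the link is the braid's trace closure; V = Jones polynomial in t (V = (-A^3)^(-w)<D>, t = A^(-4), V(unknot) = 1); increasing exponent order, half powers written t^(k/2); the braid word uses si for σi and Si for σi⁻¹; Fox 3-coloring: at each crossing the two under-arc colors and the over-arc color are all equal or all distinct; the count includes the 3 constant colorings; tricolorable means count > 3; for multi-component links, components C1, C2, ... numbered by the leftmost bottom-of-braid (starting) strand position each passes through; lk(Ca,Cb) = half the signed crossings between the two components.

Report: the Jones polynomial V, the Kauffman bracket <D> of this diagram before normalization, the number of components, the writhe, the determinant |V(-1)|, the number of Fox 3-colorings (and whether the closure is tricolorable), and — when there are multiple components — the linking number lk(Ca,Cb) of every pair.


V(t) = t^2 + 2t^4 - 2t^5 + t^6 - 2t^7 + t^8
bracket: A^-14 - 2A^-10 + A^-6 - 2A^-2 + 2A^2 + A^10, w = +6
1 component, writhe +6, over 12 crossings
det 9, colorings 27 of 3^12 — tricolorable
observation: det 9 = |V(-1)|; divisible by 3, so tricolorable
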